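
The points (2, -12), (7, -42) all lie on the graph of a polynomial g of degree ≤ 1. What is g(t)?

Write g(t) = at + b. Substituting each data point gives a linear system:
  2a + b = -12
  7a + b = -42
Solving the system yields a = -6, b = 0.
So g(t) = -6t.
Check: g(7) = -42. ✓

g(t) = -6t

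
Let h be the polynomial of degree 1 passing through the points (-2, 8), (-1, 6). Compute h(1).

2

Write h(x) = ax + b. Substituting each data point gives a linear system:
  -2a + b = 8
  -a + b = 6
Solving the system yields a = -2, b = 4.
So h(x) = -2x + 4.
Then h(1) = 2.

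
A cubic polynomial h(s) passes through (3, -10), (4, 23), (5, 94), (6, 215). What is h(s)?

h(s) = 2s^3 - 5s^2 - 6s - 1

Using the Lagrange interpolation formula with nodes 3, 4, 5, 6:
  L_0(s) = (s - 4)(s - 5)(s - 6) / -6
  L_1(s) = (s - 3)(s - 5)(s - 6) / 2
  L_2(s) = (s - 3)(s - 4)(s - 6) / -2
  L_3(s) = (s - 3)(s - 4)(s - 5) / 6
Then h(s) = -10·L_0(s) + 23·L_1(s) + 94·L_2(s) + 215·L_3(s).
Expanding and collecting terms gives h(s) = 2s^3 - 5s^2 - 6s - 1.
Check: h(4) = 23. ✓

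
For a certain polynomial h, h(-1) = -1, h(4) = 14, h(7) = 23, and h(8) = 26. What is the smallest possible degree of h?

Divided differences on the nodes -1, 4, 7, 8:
  order 0: -1  14  23  26
  order 1: 3  3  3
  order 2: 0  0
  order 3: 0
The order-1 divided differences are all 3 (nonzero) and every higher order vanishes, so the data lies on a polynomial of degree exactly 1.

1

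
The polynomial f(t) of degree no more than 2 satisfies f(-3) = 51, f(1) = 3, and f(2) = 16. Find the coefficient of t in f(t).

Write f(t) = at^2 + bt + c. Substituting each data point gives a linear system:
  9a - 3b + c = 51
  a + b + c = 3
  4a + 2b + c = 16
Solving the system yields a = 5, b = -2, c = 0.
So f(t) = 5t² - 2t.
The coefficient of t is -2.

-2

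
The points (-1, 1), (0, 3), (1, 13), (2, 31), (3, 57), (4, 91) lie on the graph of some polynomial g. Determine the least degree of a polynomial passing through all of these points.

Forward differences of the values at s = -1, 0, 1, 2, 3, 4:
  g  : 1  3  13  31  57  91
  Δ  : 2  10  18  26  34
  Δ^2: 8  8  8  8
  Δ^3: 0  0  0
  Δ^4: 0  0
  Δ^5: 0
The second differences are constant (8) and nonzero, while all higher differences vanish, so the minimal degree is 2.

2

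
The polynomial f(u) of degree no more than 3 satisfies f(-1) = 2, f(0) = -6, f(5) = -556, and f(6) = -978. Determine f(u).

Write f(u) = au^3 + bu^2 + cu + d. Substituting each data point gives a linear system:
  -a + b - c + d = 2
  d = -6
  125a + 25b + 5c + d = -556
  216a + 36b + 6c + d = -978
Solving the system yields a = -5, b = 3, c = 0, d = -6.
So f(u) = -5u^3 + 3u^2 - 6.
Check: f(5) = -556. ✓

f(u) = -5u^3 + 3u^2 - 6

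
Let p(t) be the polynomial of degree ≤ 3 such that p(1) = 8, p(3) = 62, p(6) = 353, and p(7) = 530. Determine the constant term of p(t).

5

Write p(t) = at^3 + bt^2 + ct + d. Substituting each data point gives a linear system:
  a + b + c + d = 8
  27a + 9b + 3c + d = 62
  216a + 36b + 6c + d = 353
  343a + 49b + 7c + d = 530
Solving the system yields a = 1, b = 4, c = -2, d = 5.
So p(t) = t^3 + 4t^2 - 2t + 5.
The constant term is 5.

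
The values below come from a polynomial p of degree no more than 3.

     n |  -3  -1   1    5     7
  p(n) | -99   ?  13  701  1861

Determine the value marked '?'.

5

The 4 known points determine the degree-3 polynomial uniquely.
Write p(n) = an^3 + bn^2 + cn + d. Substituting each data point gives a linear system:
  -27a + 9b - 3c + d = -99
  a + b + c + d = 13
  125a + 25b + 5c + d = 701
  343a + 49b + 7c + d = 1861
Solving the system yields a = 5, b = 3, c = -1, d = 6.
So p(n) = 5n^3 + 3n^2 - n + 6.
Then p(-1) = 5.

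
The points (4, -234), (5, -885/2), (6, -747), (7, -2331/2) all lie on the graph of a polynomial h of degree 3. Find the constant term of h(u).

Write h(u) = au^3 + bu^2 + cu + d. Substituting each data point gives a linear system:
  64a + 16b + 4c + d = -234
  125a + 25b + 5c + d = -885/2
  216a + 36b + 6c + d = -747
  343a + 49b + 7c + d = -2331/2
Solving the system yields a = -3, b = -3, c = 3/2, d = 0.
So h(u) = -3u³ - 3u² + (3/2)u.
The constant term is 0.

0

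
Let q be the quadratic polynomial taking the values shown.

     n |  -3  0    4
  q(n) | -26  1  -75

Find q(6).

Write q(n) = an^2 + bn + c. Substituting each data point gives a linear system:
  9a - 3b + c = -26
  c = 1
  16a + 4b + c = -75
Solving the system yields a = -4, b = -3, c = 1.
So q(n) = -4n² - 3n + 1.
Then q(6) = -161.

-161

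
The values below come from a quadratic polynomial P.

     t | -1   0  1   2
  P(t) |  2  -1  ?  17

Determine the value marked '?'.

4

On equispaced nodes a degree-2 polynomial has vanishing third forward difference, so
  - P(-1) + 3·P(0) - 3·P(1) + P(2) = 0.
Substituting the known values and solving for P(1):
  -3·P(1) = -12
  P(1) = 4.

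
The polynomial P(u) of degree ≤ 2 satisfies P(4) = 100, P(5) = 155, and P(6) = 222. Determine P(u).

Write P(u) = au^2 + bu + c. Substituting each data point gives a linear system:
  16a + 4b + c = 100
  25a + 5b + c = 155
  36a + 6b + c = 222
Solving the system yields a = 6, b = 1, c = 0.
So P(u) = 6u^2 + u.
Check: P(5) = 155. ✓

P(u) = 6u^2 + u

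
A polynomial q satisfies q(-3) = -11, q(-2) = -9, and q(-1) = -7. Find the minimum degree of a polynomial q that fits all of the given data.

Forward differences of the values at x = -3, -2, -1:
  q  : -11  -9  -7
  Δ  : 2  2
  Δ^2: 0
The first differences are constant (2) and nonzero, while all higher differences vanish, so the minimal degree is 1.

1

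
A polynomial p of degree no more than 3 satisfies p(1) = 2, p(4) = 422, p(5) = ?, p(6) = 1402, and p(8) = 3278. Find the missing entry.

818

The 4 known points determine the degree-3 polynomial uniquely.
Write p(n) = an^3 + bn^2 + cn + d. Substituting each data point gives a linear system:
  a + b + c + d = 2
  64a + 16b + 4c + d = 422
  216a + 36b + 6c + d = 1402
  512a + 64b + 8c + d = 3278
Solving the system yields a = 6, b = 4, c = -6, d = -2.
So p(n) = 6n^3 + 4n^2 - 6n - 2.
Then p(5) = 818.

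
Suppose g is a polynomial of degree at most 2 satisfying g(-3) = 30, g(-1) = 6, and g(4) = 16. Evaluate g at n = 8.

96

Write g(n) = an^2 + bn + c. Substituting each data point gives a linear system:
  9a - 3b + c = 30
  a - b + c = 6
  16a + 4b + c = 16
Solving the system yields a = 2, b = -4, c = 0.
So g(n) = 2n² - 4n.
Then g(8) = 96.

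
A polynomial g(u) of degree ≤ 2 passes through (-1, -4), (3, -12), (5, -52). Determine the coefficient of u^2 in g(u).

-3

Write g(u) = au^2 + bu + c. Substituting each data point gives a linear system:
  a - b + c = -4
  9a + 3b + c = -12
  25a + 5b + c = -52
Solving the system yields a = -3, b = 4, c = 3.
So g(u) = -3u^2 + 4u + 3.
The leading coefficient is -3.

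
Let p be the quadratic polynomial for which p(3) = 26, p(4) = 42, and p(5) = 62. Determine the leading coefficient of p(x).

2

Write p(x) = ax^2 + bx + c. Substituting each data point gives a linear system:
  9a + 3b + c = 26
  16a + 4b + c = 42
  25a + 5b + c = 62
Solving the system yields a = 2, b = 2, c = 2.
So p(x) = 2x^2 + 2x + 2.
The leading coefficient is 2.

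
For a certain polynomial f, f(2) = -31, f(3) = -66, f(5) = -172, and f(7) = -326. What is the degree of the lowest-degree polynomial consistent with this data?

Divided differences on the nodes 2, 3, 5, 7:
  order 0: -31  -66  -172  -326
  order 1: -35  -53  -77
  order 2: -6  -6
  order 3: 0
The order-2 divided differences are all -6 (nonzero) and every higher order vanishes, so the data lies on a polynomial of degree exactly 2.

2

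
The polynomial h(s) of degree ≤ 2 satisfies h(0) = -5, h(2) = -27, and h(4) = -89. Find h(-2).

Forward differences of the values at s = 0, 2, 4:
  h  : -5  -27  -89
  Δ  : -22  -62
  Δ^2: -40
The second differences are constant, confirming degree 2.
Interpolating (Newton forward form) and evaluating at s = -2 gives h(-2) = -23.

-23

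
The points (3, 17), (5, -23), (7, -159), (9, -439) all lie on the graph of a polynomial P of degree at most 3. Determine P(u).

Write P(u) = au^3 + bu^2 + cu + d. Substituting each data point gives a linear system:
  27a + 9b + 3c + d = 17
  125a + 25b + 5c + d = -23
  343a + 49b + 7c + d = -159
  729a + 81b + 9c + d = -439
Solving the system yields a = -1, b = 3, c = 5, d = 2.
So P(u) = -u^3 + 3u^2 + 5u + 2.
Check: P(3) = 17. ✓

P(u) = -u^3 + 3u^2 + 5u + 2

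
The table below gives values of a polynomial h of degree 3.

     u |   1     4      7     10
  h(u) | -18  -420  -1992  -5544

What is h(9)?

Forward differences of the values at u = 1, 4, 7, 10:
  h  : -18  -420  -1992  -5544
  Δ  : -402  -1572  -3552
  Δ^2: -1170  -1980
  Δ^3: -810
The third differences are constant, confirming degree 3.
Interpolating (Newton forward form) and evaluating at u = 9 gives h(9) = -4090.

-4090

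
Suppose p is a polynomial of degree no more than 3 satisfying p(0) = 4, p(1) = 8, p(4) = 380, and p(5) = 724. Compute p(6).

Write p(u) = au^3 + bu^2 + cu + d. Substituting each data point gives a linear system:
  d = 4
  a + b + c + d = 8
  64a + 16b + 4c + d = 380
  125a + 25b + 5c + d = 724
Solving the system yields a = 5, b = 5, c = -6, d = 4.
So p(u) = 5u³ + 5u² - 6u + 4.
Then p(6) = 1228.

1228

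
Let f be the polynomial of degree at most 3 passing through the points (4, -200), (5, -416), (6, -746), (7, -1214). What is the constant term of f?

4

Write f(x) = ax^3 + bx^2 + cx + d. Substituting each data point gives a linear system:
  64a + 16b + 4c + d = -200
  125a + 25b + 5c + d = -416
  216a + 36b + 6c + d = -746
  343a + 49b + 7c + d = -1214
Solving the system yields a = -4, b = 3, c = 1, d = 4.
So f(x) = -4x^3 + 3x^2 + x + 4.
The constant term is 4.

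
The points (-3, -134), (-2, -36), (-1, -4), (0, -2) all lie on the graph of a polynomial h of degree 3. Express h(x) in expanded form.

h(x) = 6x^3 + 3x^2 - x - 2

Using the Lagrange interpolation formula with nodes -3, -2, -1, 0:
  L_0(x) = (x + 2)(x + 1)x / -6
  L_1(x) = (x + 3)(x + 1)x / 2
  L_2(x) = (x + 3)(x + 2)x / -2
  L_3(x) = (x + 3)(x + 2)(x + 1) / 6
Then h(x) = -134·L_0(x) - 36·L_1(x) - 4·L_2(x) - 2·L_3(x).
Expanding and collecting terms gives h(x) = 6x^3 + 3x^2 - x - 2.
Check: h(-2) = -36. ✓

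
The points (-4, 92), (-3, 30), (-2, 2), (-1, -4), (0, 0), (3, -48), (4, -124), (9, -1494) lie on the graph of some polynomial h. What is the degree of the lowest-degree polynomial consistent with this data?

3

Divided differences on the nodes -4, -3, -2, -1, 0, 3, 4, 9:
  order 0: 92  30  2  -4  0  -48  -124  -1494
  order 1: -62  -28  -6  4  -16  -76  -274
  order 2: 17  11  5  -5  -15  -33
  order 3: -2  -2  -2  -2  -2
  order 4: 0  0  0  0
  order 5: 0  0  0
  order 6: 0  0
  order 7: 0
The order-3 divided differences are all -2 (nonzero) and every higher order vanishes, so the data lies on a polynomial of degree exactly 3.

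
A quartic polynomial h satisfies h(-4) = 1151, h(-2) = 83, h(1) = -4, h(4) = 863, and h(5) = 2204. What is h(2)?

Write h(s) = as^4 + bs^3 + cs^2 + ds + e. Substituting each data point gives a linear system:
  256a - 64b + 16c - 4d + e = 1151
  16a - 8b + 4c - 2d + e = 83
  a + b + c + d + e = -4
  256a + 64b + 16c + 4d + e = 863
  625a + 125b + 25c + 5d + e = 2204
Solving the system yields a = 4, b = -2, c = -1, d = -4, e = -1.
So h(s) = 4s^4 - 2s^3 - s^2 - 4s - 1.
Then h(2) = 35.

35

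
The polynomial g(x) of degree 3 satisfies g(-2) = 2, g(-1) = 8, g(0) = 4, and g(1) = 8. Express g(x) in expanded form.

Write g(x) = ax^3 + bx^2 + cx + d. Substituting each data point gives a linear system:
  -8a + 4b - 2c + d = 2
  -a + b - c + d = 8
  d = 4
  a + b + c + d = 8
Solving the system yields a = 3, b = 4, c = -3, d = 4.
So g(x) = 3x³ + 4x² - 3x + 4.
Check: g(-1) = 8. ✓

g(x) = 3x^3 + 4x^2 - 3x + 4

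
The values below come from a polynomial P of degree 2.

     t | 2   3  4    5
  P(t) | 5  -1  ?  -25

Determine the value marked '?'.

-11

On equispaced nodes a degree-2 polynomial has vanishing third forward difference, so
  - P(2) + 3·P(3) - 3·P(4) + P(5) = 0.
Substituting the known values and solving for P(4):
  -3·P(4) = 33
  P(4) = -11.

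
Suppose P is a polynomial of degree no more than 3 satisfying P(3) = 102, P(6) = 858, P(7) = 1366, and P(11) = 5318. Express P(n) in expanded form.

P(n) = 4n^3 - 6

Write P(n) = an^3 + bn^2 + cn + d. Substituting each data point gives a linear system:
  27a + 9b + 3c + d = 102
  216a + 36b + 6c + d = 858
  343a + 49b + 7c + d = 1366
  1331a + 121b + 11c + d = 5318
Solving the system yields a = 4, b = 0, c = 0, d = -6.
So P(n) = 4n^3 - 6.
Check: P(11) = 5318. ✓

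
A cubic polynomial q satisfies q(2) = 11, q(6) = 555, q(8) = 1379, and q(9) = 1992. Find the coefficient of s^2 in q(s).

Write q(s) = as^3 + bs^2 + cs + d. Substituting each data point gives a linear system:
  8a + 4b + 2c + d = 11
  216a + 36b + 6c + d = 555
  512a + 64b + 8c + d = 1379
  729a + 81b + 9c + d = 1992
Solving the system yields a = 3, b = -2, c = -4, d = 3.
So q(s) = 3s^3 - 2s^2 - 4s + 3.
The coefficient of s^2 is -2.

-2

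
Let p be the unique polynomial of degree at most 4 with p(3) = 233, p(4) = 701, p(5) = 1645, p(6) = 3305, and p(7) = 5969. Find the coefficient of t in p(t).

-2

Write p(t) = at^4 + bt^3 + ct^2 + dt + e. Substituting each data point gives a linear system:
  81a + 27b + 9c + 3d + e = 233
  256a + 64b + 16c + 4d + e = 701
  625a + 125b + 25c + 5d + e = 1645
  1296a + 216b + 36c + 6d + e = 3305
  2401a + 343b + 49c + 7d + e = 5969
Solving the system yields a = 2, b = 4, c = -4, d = -2, e = 5.
So p(t) = 2t^4 + 4t^3 - 4t^2 - 2t + 5.
The coefficient of t is -2.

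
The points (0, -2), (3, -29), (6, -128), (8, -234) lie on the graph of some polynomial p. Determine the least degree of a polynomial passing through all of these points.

Divided differences on the nodes 0, 3, 6, 8:
  order 0: -2  -29  -128  -234
  order 1: -9  -33  -53
  order 2: -4  -4
  order 3: 0
The order-2 divided differences are all -4 (nonzero) and every higher order vanishes, so the data lies on a polynomial of degree exactly 2.

2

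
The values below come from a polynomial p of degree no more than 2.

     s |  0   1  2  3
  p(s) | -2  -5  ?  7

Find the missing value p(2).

-2

The 3 known points determine the degree-2 polynomial uniquely.
Write p(s) = as^2 + bs + c. Substituting each data point gives a linear system:
  c = -2
  a + b + c = -5
  9a + 3b + c = 7
Solving the system yields a = 3, b = -6, c = -2.
So p(s) = 3s^2 - 6s - 2.
Then p(2) = -2.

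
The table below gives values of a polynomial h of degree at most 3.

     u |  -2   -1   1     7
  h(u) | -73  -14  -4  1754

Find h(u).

Write h(u) = au^3 + bu^2 + cu + d. Substituting each data point gives a linear system:
  -8a + 4b - 2c + d = -73
  -a + b - c + d = -14
  a + b + c + d = -4
  343a + 49b + 7c + d = 1754
Solving the system yields a = 6, b = -6, c = -1, d = -3.
So h(u) = 6u^3 - 6u^2 - u - 3.
Check: h(-1) = -14. ✓

h(u) = 6u^3 - 6u^2 - u - 3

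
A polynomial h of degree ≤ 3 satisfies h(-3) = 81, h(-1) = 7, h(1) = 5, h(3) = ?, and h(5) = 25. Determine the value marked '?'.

The 4 known points determine the degree-3 polynomial uniquely.
Write h(s) = as^3 + bs^2 + cs + d. Substituting each data point gives a linear system:
  -27a + 9b - 3c + d = 81
  -a + b - c + d = 7
  a + b + c + d = 5
  125a + 25b + 5c + d = 25
Solving the system yields a = -1, b = 6, c = 0, d = 0.
So h(s) = -s³ + 6s².
Then h(3) = 27.

27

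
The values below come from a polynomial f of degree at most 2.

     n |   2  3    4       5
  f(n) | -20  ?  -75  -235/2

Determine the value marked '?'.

The 3 known points determine the degree-2 polynomial uniquely.
Write f(n) = an^2 + bn + c. Substituting each data point gives a linear system:
  4a + 2b + c = -20
  16a + 4b + c = -75
  25a + 5b + c = -235/2
Solving the system yields a = -5, b = 5/2, c = -5.
So f(n) = -5n^2 + (5/2)n - 5.
Then f(3) = -85/2.

-85/2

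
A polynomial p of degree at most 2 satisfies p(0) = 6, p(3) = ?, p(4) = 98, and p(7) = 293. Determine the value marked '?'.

The 3 known points determine the degree-2 polynomial uniquely.
Write p(u) = au^2 + bu + c. Substituting each data point gives a linear system:
  c = 6
  16a + 4b + c = 98
  49a + 7b + c = 293
Solving the system yields a = 6, b = -1, c = 6.
So p(u) = 6u² - u + 6.
Then p(3) = 57.

57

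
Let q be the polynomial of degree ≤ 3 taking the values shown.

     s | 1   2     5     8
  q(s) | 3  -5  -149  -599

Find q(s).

q(s) = -s^3 - 2s^2 + 5s + 1

Write q(s) = as^3 + bs^2 + cs + d. Substituting each data point gives a linear system:
  a + b + c + d = 3
  8a + 4b + 2c + d = -5
  125a + 25b + 5c + d = -149
  512a + 64b + 8c + d = -599
Solving the system yields a = -1, b = -2, c = 5, d = 1.
So q(s) = -s³ - 2s² + 5s + 1.
Check: q(2) = -5. ✓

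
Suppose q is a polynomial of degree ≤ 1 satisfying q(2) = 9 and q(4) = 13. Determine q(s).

Using the Lagrange interpolation formula with nodes 2, 4:
  L_0(s) = (s - 4) / -2
  L_1(s) = (s - 2) / 2
Then q(s) = 9·L_0(s) + 13·L_1(s).
Expanding and collecting terms gives q(s) = 2s + 5.
Check: q(4) = 13. ✓

q(s) = 2s + 5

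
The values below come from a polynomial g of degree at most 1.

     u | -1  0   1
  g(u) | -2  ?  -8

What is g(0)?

-5

On equispaced nodes a degree-1 polynomial has vanishing second forward difference, so
  g(-1) - 2·g(0) + g(1) = 0.
Substituting the known values and solving for g(0):
  -2·g(0) = 10
  g(0) = -5.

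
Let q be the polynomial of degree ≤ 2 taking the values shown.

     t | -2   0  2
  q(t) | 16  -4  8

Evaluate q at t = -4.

Write q(t) = at^2 + bt + c. Substituting each data point gives a linear system:
  4a - 2b + c = 16
  c = -4
  4a + 2b + c = 8
Solving the system yields a = 4, b = -2, c = -4.
So q(t) = 4t^2 - 2t - 4.
Then q(-4) = 68.

68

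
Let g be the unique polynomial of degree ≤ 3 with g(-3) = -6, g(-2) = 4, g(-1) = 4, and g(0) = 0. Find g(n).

g(n) = n^3 + n^2 - 4n

Using the Lagrange interpolation formula with nodes -3, -2, -1, 0:
  L_0(n) = (n + 2)(n + 1)n / -6
  L_1(n) = (n + 3)(n + 1)n / 2
  L_2(n) = (n + 3)(n + 2)n / -2
  L_3(n) = (n + 3)(n + 2)(n + 1) / 6
Then g(n) = -6·L_0(n) + 4·L_1(n) + 4·L_2(n) + 0·L_3(n).
Expanding and collecting terms gives g(n) = n³ + n² - 4n.
Check: g(-3) = -6. ✓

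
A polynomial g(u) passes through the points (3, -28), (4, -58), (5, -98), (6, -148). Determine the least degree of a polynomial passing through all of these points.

Forward differences of the values at u = 3, 4, 5, 6:
  g  : -28  -58  -98  -148
  Δ  : -30  -40  -50
  Δ^2: -10  -10
  Δ^3: 0
The second differences are constant (-10) and nonzero, while all higher differences vanish, so the minimal degree is 2.

2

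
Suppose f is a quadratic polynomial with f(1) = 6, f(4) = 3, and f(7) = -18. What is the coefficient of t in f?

Write f(t) = at^2 + bt + c. Substituting each data point gives a linear system:
  a + b + c = 6
  16a + 4b + c = 3
  49a + 7b + c = -18
Solving the system yields a = -1, b = 4, c = 3.
So f(t) = -t^2 + 4t + 3.
The coefficient of t is 4.

4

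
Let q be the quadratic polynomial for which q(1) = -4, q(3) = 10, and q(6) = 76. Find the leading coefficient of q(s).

3

Write q(s) = as^2 + bs + c. Substituting each data point gives a linear system:
  a + b + c = -4
  9a + 3b + c = 10
  36a + 6b + c = 76
Solving the system yields a = 3, b = -5, c = -2.
So q(s) = 3s² - 5s - 2.
The leading coefficient is 3.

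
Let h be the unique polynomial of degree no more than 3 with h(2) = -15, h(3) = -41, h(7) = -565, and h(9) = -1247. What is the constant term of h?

-5

Write h(n) = an^3 + bn^2 + cn + d. Substituting each data point gives a linear system:
  8a + 4b + 2c + d = -15
  27a + 9b + 3c + d = -41
  343a + 49b + 7c + d = -565
  729a + 81b + 9c + d = -1247
Solving the system yields a = -2, b = 3, c = -3, d = -5.
So h(n) = -2n³ + 3n² - 3n - 5.
The constant term is -5.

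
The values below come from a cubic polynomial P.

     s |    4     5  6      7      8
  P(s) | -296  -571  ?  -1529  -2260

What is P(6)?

On equispaced nodes a degree-3 polynomial has vanishing fourth forward difference, so
  P(4) - 4·P(5) + 6·P(6) - 4·P(7) + P(8) = 0.
Substituting the known values and solving for P(6):
  6·P(6) = -5844
  P(6) = -974.

-974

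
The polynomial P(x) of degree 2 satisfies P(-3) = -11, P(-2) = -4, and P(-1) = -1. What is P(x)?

Using the Lagrange interpolation formula with nodes -3, -2, -1:
  L_0(x) = (x + 2)(x + 1) / 2
  L_1(x) = (x + 3)(x + 1) / -1
  L_2(x) = (x + 3)(x + 2) / 2
Then P(x) = -11·L_0(x) - 4·L_1(x) - 1·L_2(x).
Expanding and collecting terms gives P(x) = -2x² - 3x - 2.
Check: P(-2) = -4. ✓

P(x) = -2x^2 - 3x - 2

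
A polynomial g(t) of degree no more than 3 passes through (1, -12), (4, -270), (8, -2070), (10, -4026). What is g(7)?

Using the Lagrange interpolation formula with nodes 1, 4, 8, 10:
  L_0(t) = (t - 4)(t - 8)(t - 10) / -189
  L_1(t) = (t - 1)(t - 8)(t - 10) / 72
  L_2(t) = (t - 1)(t - 4)(t - 10) / -56
  L_3(t) = (t - 1)(t - 4)(t - 8) / 108
Then g(t) = -12·L_0(t) - 270·L_1(t) - 2070·L_2(t) - 4026·L_3(t).
Expanding and collecting terms gives g(t) = -4t^3 - 2t - 6.
Evaluating at t = 7: g(7) = -1392.

-1392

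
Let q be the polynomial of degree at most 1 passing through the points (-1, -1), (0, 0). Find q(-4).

-4

Write q(n) = an + b. Substituting each data point gives a linear system:
  -a + b = -1
  b = 0
Solving the system yields a = 1, b = 0.
So q(n) = n.
Then q(-4) = -4.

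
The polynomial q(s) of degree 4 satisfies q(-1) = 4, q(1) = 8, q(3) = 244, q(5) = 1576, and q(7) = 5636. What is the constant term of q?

1

Write q(s) = as^4 + bs^3 + cs^2 + ds + e. Substituting each data point gives a linear system:
  a - b + c - d + e = 4
  a + b + c + d + e = 8
  81a + 27b + 9c + 3d + e = 244
  625a + 125b + 25c + 5d + e = 1576
  2401a + 343b + 49c + 7d + e = 5636
Solving the system yields a = 2, b = 2, c = 3, d = 0, e = 1.
So q(s) = 2s^4 + 2s^3 + 3s^2 + 1.
The constant term is 1.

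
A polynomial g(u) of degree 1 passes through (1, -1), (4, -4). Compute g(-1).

Write g(u) = au + b. Substituting each data point gives a linear system:
  a + b = -1
  4a + b = -4
Solving the system yields a = -1, b = 0.
So g(u) = -u.
Then g(-1) = 1.

1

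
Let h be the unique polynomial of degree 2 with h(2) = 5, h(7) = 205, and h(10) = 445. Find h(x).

Write h(x) = ax^2 + bx + c. Substituting each data point gives a linear system:
  4a + 2b + c = 5
  49a + 7b + c = 205
  100a + 10b + c = 445
Solving the system yields a = 5, b = -5, c = -5.
So h(x) = 5x^2 - 5x - 5.
Check: h(10) = 445. ✓

h(x) = 5x^2 - 5x - 5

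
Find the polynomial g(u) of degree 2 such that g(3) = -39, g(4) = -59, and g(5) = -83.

g(u) = -2u^2 - 6u - 3

Write g(u) = au^2 + bu + c. Substituting each data point gives a linear system:
  9a + 3b + c = -39
  16a + 4b + c = -59
  25a + 5b + c = -83
Solving the system yields a = -2, b = -6, c = -3.
So g(u) = -2u^2 - 6u - 3.
Check: g(4) = -59. ✓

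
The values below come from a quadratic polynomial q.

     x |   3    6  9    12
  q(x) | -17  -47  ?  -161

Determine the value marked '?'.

-95

The 3 known points determine the degree-2 polynomial uniquely.
Write q(x) = ax^2 + bx + c. Substituting each data point gives a linear system:
  9a + 3b + c = -17
  36a + 6b + c = -47
  144a + 12b + c = -161
Solving the system yields a = -1, b = -1, c = -5.
So q(x) = -x² - x - 5.
Then q(9) = -95.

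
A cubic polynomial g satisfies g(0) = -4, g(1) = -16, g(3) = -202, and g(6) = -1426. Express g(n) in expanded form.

g(n) = -6n^3 - 3n^2 - 3n - 4

Write g(n) = an^3 + bn^2 + cn + d. Substituting each data point gives a linear system:
  d = -4
  a + b + c + d = -16
  27a + 9b + 3c + d = -202
  216a + 36b + 6c + d = -1426
Solving the system yields a = -6, b = -3, c = -3, d = -4.
So g(n) = -6n^3 - 3n^2 - 3n - 4.
Check: g(0) = -4. ✓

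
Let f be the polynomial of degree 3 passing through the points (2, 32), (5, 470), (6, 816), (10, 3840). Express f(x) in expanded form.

f(x) = 4x^3 - 2x^2 + 4x

Write f(x) = ax^3 + bx^2 + cx + d. Substituting each data point gives a linear system:
  8a + 4b + 2c + d = 32
  125a + 25b + 5c + d = 470
  216a + 36b + 6c + d = 816
  1000a + 100b + 10c + d = 3840
Solving the system yields a = 4, b = -2, c = 4, d = 0.
So f(x) = 4x^3 - 2x^2 + 4x.
Check: f(6) = 816. ✓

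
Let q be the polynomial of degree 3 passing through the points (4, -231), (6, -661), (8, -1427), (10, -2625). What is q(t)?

q(t) = -2t^3 - 6t^2 - 3t + 5

Write q(t) = at^3 + bt^2 + ct + d. Substituting each data point gives a linear system:
  64a + 16b + 4c + d = -231
  216a + 36b + 6c + d = -661
  512a + 64b + 8c + d = -1427
  1000a + 100b + 10c + d = -2625
Solving the system yields a = -2, b = -6, c = -3, d = 5.
So q(t) = -2t^3 - 6t^2 - 3t + 5.
Check: q(8) = -1427. ✓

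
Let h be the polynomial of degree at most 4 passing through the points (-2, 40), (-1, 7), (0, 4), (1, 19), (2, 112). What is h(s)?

Write h(s) = as^4 + bs^3 + cs^2 + ds + e. Substituting each data point gives a linear system:
  16a - 8b + 4c - 2d + e = 40
  a - b + c - d + e = 7
  e = 4
  a + b + c + d + e = 19
  16a + 8b + 4c + 2d + e = 112
Solving the system yields a = 3, b = 4, c = 6, d = 2, e = 4.
So h(s) = 3s^4 + 4s^3 + 6s^2 + 2s + 4.
Check: h(-2) = 40. ✓

h(s) = 3s^4 + 4s^3 + 6s^2 + 2s + 4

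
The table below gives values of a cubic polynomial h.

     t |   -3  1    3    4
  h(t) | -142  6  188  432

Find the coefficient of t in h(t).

1

Write h(t) = at^3 + bt^2 + ct + d. Substituting each data point gives a linear system:
  -27a + 9b - 3c + d = -142
  a + b + c + d = 6
  27a + 9b + 3c + d = 188
  64a + 16b + 4c + d = 432
Solving the system yields a = 6, b = 3, c = 1, d = -4.
So h(t) = 6t³ + 3t² + t - 4.
The coefficient of t is 1.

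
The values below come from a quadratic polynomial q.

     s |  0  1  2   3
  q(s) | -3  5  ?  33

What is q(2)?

On equispaced nodes a degree-2 polynomial has vanishing third forward difference, so
  - q(0) + 3·q(1) - 3·q(2) + q(3) = 0.
Substituting the known values and solving for q(2):
  -3·q(2) = -51
  q(2) = 17.

17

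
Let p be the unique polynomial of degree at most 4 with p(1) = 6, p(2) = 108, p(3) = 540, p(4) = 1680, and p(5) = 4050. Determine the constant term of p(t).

Write p(t) = at^4 + bt^3 + ct^2 + dt + e. Substituting each data point gives a linear system:
  a + b + c + d + e = 6
  16a + 8b + 4c + 2d + e = 108
  81a + 27b + 9c + 3d + e = 540
  256a + 64b + 16c + 4d + e = 1680
  625a + 125b + 25c + 5d + e = 4050
Solving the system yields a = 6, b = 3, c = -3, d = 0, e = 0.
So p(t) = 6t⁴ + 3t³ - 3t².
The constant term is 0.

0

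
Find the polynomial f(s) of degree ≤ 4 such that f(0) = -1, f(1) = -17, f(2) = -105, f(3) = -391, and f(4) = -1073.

f(s) = -3s^4 - 3s^3 - 6s^2 - 4s - 1

Using the Lagrange interpolation formula with nodes 0, 1, 2, 3, 4:
  L_0(s) = (s - 1)(s - 2)(s - 3)(s - 4) / 24
  L_1(s) = s(s - 2)(s - 3)(s - 4) / -6
  L_2(s) = s(s - 1)(s - 3)(s - 4) / 4
  L_3(s) = s(s - 1)(s - 2)(s - 4) / -6
  L_4(s) = s(s - 1)(s - 2)(s - 3) / 24
Then f(s) = -1·L_0(s) - 17·L_1(s) - 105·L_2(s) - 391·L_3(s) - 1073·L_4(s).
Expanding and collecting terms gives f(s) = -3s⁴ - 3s³ - 6s² - 4s - 1.
Check: f(1) = -17. ✓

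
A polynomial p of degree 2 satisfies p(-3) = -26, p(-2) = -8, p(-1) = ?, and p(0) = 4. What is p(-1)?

2

The 3 known points determine the degree-2 polynomial uniquely.
Write p(u) = au^2 + bu + c. Substituting each data point gives a linear system:
  9a - 3b + c = -26
  4a - 2b + c = -8
  c = 4
Solving the system yields a = -4, b = -2, c = 4.
So p(u) = -4u^2 - 2u + 4.
Then p(-1) = 2.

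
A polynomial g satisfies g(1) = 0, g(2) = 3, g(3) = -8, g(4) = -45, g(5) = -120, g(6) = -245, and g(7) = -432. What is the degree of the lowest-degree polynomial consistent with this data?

3

Forward differences of the values at t = 1, 2, 3, 4, 5, 6, 7:
  g  : 0  3  -8  -45  -120  -245  -432
  Δ  : 3  -11  -37  -75  -125  -187
  Δ^2: -14  -26  -38  -50  -62
  Δ^3: -12  -12  -12  -12
  Δ^4: 0  0  0
  Δ^5: 0  0
  Δ^6: 0
The third differences are constant (-12) and nonzero, while all higher differences vanish, so the minimal degree is 3.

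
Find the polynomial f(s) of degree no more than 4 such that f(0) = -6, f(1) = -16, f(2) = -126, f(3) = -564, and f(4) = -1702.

Write f(s) = as^4 + bs^3 + cs^2 + ds + e. Substituting each data point gives a linear system:
  e = -6
  a + b + c + d + e = -16
  16a + 8b + 4c + 2d + e = -126
  81a + 27b + 9c + 3d + e = -564
  256a + 64b + 16c + 4d + e = -1702
Solving the system yields a = -6, b = -2, c = -2, d = 0, e = -6.
So f(s) = -6s^4 - 2s^3 - 2s^2 - 6.
Check: f(3) = -564. ✓

f(s) = -6s^4 - 2s^3 - 2s^2 - 6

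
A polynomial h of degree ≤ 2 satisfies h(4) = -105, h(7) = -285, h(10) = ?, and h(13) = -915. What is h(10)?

On equispaced nodes a degree-2 polynomial has vanishing third forward difference, so
  - h(4) + 3·h(7) - 3·h(10) + h(13) = 0.
Substituting the known values and solving for h(10):
  -3·h(10) = 1665
  h(10) = -555.

-555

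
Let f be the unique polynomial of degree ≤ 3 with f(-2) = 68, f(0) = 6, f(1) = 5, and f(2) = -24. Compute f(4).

-310

Write f(n) = an^3 + bn^2 + cn + d. Substituting each data point gives a linear system:
  -8a + 4b - 2c + d = 68
  d = 6
  a + b + c + d = 5
  8a + 4b + 2c + d = -24
Solving the system yields a = -6, b = 4, c = 1, d = 6.
So f(n) = -6n^3 + 4n^2 + n + 6.
Then f(4) = -310.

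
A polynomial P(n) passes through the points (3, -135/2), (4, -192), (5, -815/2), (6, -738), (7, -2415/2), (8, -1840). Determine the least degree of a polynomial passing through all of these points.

Forward differences of the values at n = 3, 4, 5, 6, 7, 8:
  P  : -135/2  -192  -815/2  -738  -2415/2  -1840
  Δ  : -249/2  -431/2  -661/2  -939/2  -1265/2
  Δ^2: -91  -115  -139  -163
  Δ^3: -24  -24  -24
  Δ^4: 0  0
  Δ^5: 0
The third differences are constant (-24) and nonzero, while all higher differences vanish, so the minimal degree is 3.

3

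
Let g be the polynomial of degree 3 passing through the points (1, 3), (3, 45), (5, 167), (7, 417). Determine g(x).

g(x) = x^3 + x^2 + 4x - 3

Write g(x) = ax^3 + bx^2 + cx + d. Substituting each data point gives a linear system:
  a + b + c + d = 3
  27a + 9b + 3c + d = 45
  125a + 25b + 5c + d = 167
  343a + 49b + 7c + d = 417
Solving the system yields a = 1, b = 1, c = 4, d = -3.
So g(x) = x^3 + x^2 + 4x - 3.
Check: g(3) = 45. ✓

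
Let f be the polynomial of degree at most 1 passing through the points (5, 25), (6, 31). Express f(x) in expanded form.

f(x) = 6x - 5

Using the Lagrange interpolation formula with nodes 5, 6:
  L_0(x) = (x - 6) / -1
  L_1(x) = (x - 5) / 1
Then f(x) = 25·L_0(x) + 31·L_1(x).
Expanding and collecting terms gives f(x) = 6x - 5.
Check: f(5) = 25. ✓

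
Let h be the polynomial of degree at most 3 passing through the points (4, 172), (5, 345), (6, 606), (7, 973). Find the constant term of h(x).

0

Write h(x) = ax^3 + bx^2 + cx + d. Substituting each data point gives a linear system:
  64a + 16b + 4c + d = 172
  125a + 25b + 5c + d = 345
  216a + 36b + 6c + d = 606
  343a + 49b + 7c + d = 973
Solving the system yields a = 3, b = -1, c = -1, d = 0.
So h(x) = 3x^3 - x^2 - x.
The constant term is 0.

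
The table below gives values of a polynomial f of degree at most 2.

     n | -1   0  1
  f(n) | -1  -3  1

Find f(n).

f(n) = 3n^2 + n - 3

Using the Lagrange interpolation formula with nodes -1, 0, 1:
  L_0(n) = n(n - 1) / 2
  L_1(n) = (n + 1)(n - 1) / -1
  L_2(n) = (n + 1)n / 2
Then f(n) = -1·L_0(n) - 3·L_1(n) + 1·L_2(n).
Expanding and collecting terms gives f(n) = 3n^2 + n - 3.
Check: f(1) = 1. ✓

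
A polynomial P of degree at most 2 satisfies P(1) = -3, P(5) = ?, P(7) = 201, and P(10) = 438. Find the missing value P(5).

93

The 3 known points determine the degree-2 polynomial uniquely.
Write P(t) = at^2 + bt + c. Substituting each data point gives a linear system:
  a + b + c = -3
  49a + 7b + c = 201
  100a + 10b + c = 438
Solving the system yields a = 5, b = -6, c = -2.
So P(t) = 5t^2 - 6t - 2.
Then P(5) = 93.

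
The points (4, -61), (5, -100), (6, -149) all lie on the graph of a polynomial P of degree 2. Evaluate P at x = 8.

-277

Forward differences of the values at x = 4, 5, 6:
  P  : -61  -100  -149
  Δ  : -39  -49
  Δ^2: -10
The second differences are constant, confirming degree 2.
Interpolating (Newton forward form) and evaluating at x = 8 gives P(8) = -277.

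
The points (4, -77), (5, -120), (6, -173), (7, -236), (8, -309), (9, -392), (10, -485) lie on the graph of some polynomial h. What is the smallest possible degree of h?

Forward differences of the values at x = 4, 5, 6, 7, 8, 9, 10:
  h  : -77  -120  -173  -236  -309  -392  -485
  Δ  : -43  -53  -63  -73  -83  -93
  Δ^2: -10  -10  -10  -10  -10
  Δ^3: 0  0  0  0
  Δ^4: 0  0  0
  Δ^5: 0  0
  Δ^6: 0
The second differences are constant (-10) and nonzero, while all higher differences vanish, so the minimal degree is 2.

2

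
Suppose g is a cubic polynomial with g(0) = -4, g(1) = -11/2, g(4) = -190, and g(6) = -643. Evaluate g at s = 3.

Write g(s) = as^3 + bs^2 + cs + d. Substituting each data point gives a linear system:
  d = -4
  a + b + c + d = -11/2
  64a + 16b + 4c + d = -190
  216a + 36b + 6c + d = -643
Solving the system yields a = -3, b = 0, c = 3/2, d = -4.
So g(s) = -3s³ + (3/2)s - 4.
Then g(3) = -161/2.

-161/2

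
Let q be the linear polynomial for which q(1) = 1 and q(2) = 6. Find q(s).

q(s) = 5s - 4

Write q(s) = as + b. Substituting each data point gives a linear system:
  a + b = 1
  2a + b = 6
Solving the system yields a = 5, b = -4.
So q(s) = 5s - 4.
Check: q(2) = 6. ✓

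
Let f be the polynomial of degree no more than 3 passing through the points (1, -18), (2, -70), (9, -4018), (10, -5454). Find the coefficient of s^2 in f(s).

-4

Write f(s) = as^3 + bs^2 + cs + d. Substituting each data point gives a linear system:
  a + b + c + d = -18
  8a + 4b + 2c + d = -70
  729a + 81b + 9c + d = -4018
  1000a + 100b + 10c + d = -5454
Solving the system yields a = -5, b = -4, c = -5, d = -4.
So f(s) = -5s³ - 4s² - 5s - 4.
The coefficient of s^2 is -4.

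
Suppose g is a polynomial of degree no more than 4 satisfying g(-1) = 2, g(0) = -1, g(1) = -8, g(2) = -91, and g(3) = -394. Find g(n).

Write g(n) = an^4 + bn^3 + cn^2 + dn + e. Substituting each data point gives a linear system:
  a - b + c - d + e = 2
  e = -1
  a + b + c + d + e = -8
  16a + 8b + 4c + 2d + e = -91
  81a + 27b + 9c + 3d + e = -394
Solving the system yields a = -3, b = -6, c = 1, d = 1, e = -1.
So g(n) = -3n^4 - 6n^3 + n^2 + n - 1.
Check: g(3) = -394. ✓

g(n) = -3n^4 - 6n^3 + n^2 + n - 1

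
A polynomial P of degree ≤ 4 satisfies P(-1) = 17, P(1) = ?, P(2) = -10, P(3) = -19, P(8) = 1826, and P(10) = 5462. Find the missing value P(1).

-1

The 5 known points determine the degree-4 polynomial uniquely.
Write P(x) = ax^4 + bx^3 + cx^2 + dx + e. Substituting each data point gives a linear system:
  a - b + c - d + e = 17
  16a + 8b + 4c + 2d + e = -10
  81a + 27b + 9c + 3d + e = -19
  4096a + 512b + 64c + 8d + e = 1826
  10000a + 1000b + 100c + 10d + e = 5462
Solving the system yields a = 1, b = -5, c = 5, d = -4, e = 2.
So P(x) = x^4 - 5x^3 + 5x^2 - 4x + 2.
Then P(1) = -1.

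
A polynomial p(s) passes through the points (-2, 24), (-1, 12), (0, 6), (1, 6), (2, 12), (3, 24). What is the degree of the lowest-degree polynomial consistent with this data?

2

Forward differences of the values at s = -2, -1, 0, 1, 2, 3:
  p  : 24  12  6  6  12  24
  Δ  : -12  -6  0  6  12
  Δ^2: 6  6  6  6
  Δ^3: 0  0  0
  Δ^4: 0  0
  Δ^5: 0
The second differences are constant (6) and nonzero, while all higher differences vanish, so the minimal degree is 2.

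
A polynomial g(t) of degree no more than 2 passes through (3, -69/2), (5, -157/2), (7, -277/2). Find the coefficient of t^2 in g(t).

-2

Write g(t) = at^2 + bt + c. Substituting each data point gives a linear system:
  9a + 3b + c = -69/2
  25a + 5b + c = -157/2
  49a + 7b + c = -277/2
Solving the system yields a = -2, b = -6, c = 3/2.
So g(t) = -2t^2 - 6t + 3/2.
The leading coefficient is -2.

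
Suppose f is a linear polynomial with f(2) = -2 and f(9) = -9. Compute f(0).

0

Using the Lagrange interpolation formula with nodes 2, 9:
  L_0(t) = (t - 9) / -7
  L_1(t) = (t - 2) / 7
Then f(t) = -2·L_0(t) - 9·L_1(t).
Expanding and collecting terms gives f(t) = -t.
Evaluating at t = 0: f(0) = 0.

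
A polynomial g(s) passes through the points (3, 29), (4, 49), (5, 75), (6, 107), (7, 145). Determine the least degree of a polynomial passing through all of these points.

2

Forward differences of the values at s = 3, 4, 5, 6, 7:
  g  : 29  49  75  107  145
  Δ  : 20  26  32  38
  Δ^2: 6  6  6
  Δ^3: 0  0
  Δ^4: 0
The second differences are constant (6) and nonzero, while all higher differences vanish, so the minimal degree is 2.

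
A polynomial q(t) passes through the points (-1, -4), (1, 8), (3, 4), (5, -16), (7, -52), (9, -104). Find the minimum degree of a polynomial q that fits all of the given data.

Forward differences of the values at t = -1, 1, 3, 5, 7, 9:
  q  : -4  8  4  -16  -52  -104
  Δ  : 12  -4  -20  -36  -52
  Δ^2: -16  -16  -16  -16
  Δ^3: 0  0  0
  Δ^4: 0  0
  Δ^5: 0
The second differences are constant (-16) and nonzero, while all higher differences vanish, so the minimal degree is 2.

2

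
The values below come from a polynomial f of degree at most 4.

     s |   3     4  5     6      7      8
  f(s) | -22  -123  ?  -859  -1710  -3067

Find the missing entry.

-370

On equispaced nodes a degree-4 polynomial has vanishing fifth forward difference, so
  - f(3) + 5·f(4) - 10·f(5) + 10·f(6) - 5·f(7) + f(8) = 0.
Substituting the known values and solving for f(5):
  -10·f(5) = 3700
  f(5) = -370.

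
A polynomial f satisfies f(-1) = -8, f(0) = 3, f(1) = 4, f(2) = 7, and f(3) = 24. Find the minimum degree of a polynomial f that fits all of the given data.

Forward differences of the values at u = -1, 0, 1, 2, 3:
  f  : -8  3  4  7  24
  Δ  : 11  1  3  17
  Δ^2: -10  2  14
  Δ^3: 12  12
  Δ^4: 0
The third differences are constant (12) and nonzero, while all higher differences vanish, so the minimal degree is 3.

3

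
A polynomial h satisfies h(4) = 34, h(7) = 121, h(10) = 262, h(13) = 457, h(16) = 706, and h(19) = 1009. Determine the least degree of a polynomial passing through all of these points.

Forward differences of the values at u = 4, 7, 10, 13, 16, 19:
  h  : 34  121  262  457  706  1009
  Δ  : 87  141  195  249  303
  Δ^2: 54  54  54  54
  Δ^3: 0  0  0
  Δ^4: 0  0
  Δ^5: 0
The second differences are constant (54) and nonzero, while all higher differences vanish, so the minimal degree is 2.

2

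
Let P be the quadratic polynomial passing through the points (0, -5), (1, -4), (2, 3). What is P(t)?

P(t) = 3t^2 - 2t - 5

Write P(t) = at^2 + bt + c. Substituting each data point gives a linear system:
  c = -5
  a + b + c = -4
  4a + 2b + c = 3
Solving the system yields a = 3, b = -2, c = -5.
So P(t) = 3t^2 - 2t - 5.
Check: P(2) = 3. ✓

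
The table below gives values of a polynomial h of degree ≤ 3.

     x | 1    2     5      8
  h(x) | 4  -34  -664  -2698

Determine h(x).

h(x) = -5x^3 - 3x^2 + 6x + 6

Using the Lagrange interpolation formula with nodes 1, 2, 5, 8:
  L_0(x) = (x - 2)(x - 5)(x - 8) / -28
  L_1(x) = (x - 1)(x - 5)(x - 8) / 18
  L_2(x) = (x - 1)(x - 2)(x - 8) / -36
  L_3(x) = (x - 1)(x - 2)(x - 5) / 126
Then h(x) = 4·L_0(x) - 34·L_1(x) - 664·L_2(x) - 2698·L_3(x).
Expanding and collecting terms gives h(x) = -5x^3 - 3x^2 + 6x + 6.
Check: h(5) = -664. ✓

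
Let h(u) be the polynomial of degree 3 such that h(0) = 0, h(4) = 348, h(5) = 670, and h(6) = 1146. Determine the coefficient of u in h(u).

-1

Write h(u) = au^3 + bu^2 + cu + d. Substituting each data point gives a linear system:
  d = 0
  64a + 16b + 4c + d = 348
  125a + 25b + 5c + d = 670
  216a + 36b + 6c + d = 1146
Solving the system yields a = 5, b = 2, c = -1, d = 0.
So h(u) = 5u^3 + 2u^2 - u.
The coefficient of u is -1.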